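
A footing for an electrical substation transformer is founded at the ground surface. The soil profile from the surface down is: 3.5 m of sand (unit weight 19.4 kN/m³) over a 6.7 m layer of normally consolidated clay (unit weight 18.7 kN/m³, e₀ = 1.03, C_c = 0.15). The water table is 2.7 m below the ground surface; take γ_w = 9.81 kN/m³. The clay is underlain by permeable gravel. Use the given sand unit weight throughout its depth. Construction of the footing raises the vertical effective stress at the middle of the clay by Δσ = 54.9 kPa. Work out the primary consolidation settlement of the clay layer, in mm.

Mid-depth of clay below the ground surface: z = 3.5 + 6.7/2 = 6.85 m.
Total vertical stress at mid-clay: σ_v = 19.4×3.5 + 18.7×3.35 = 130.54 kPa.
Pore pressure: u = 9.81×(6.85 − 2.7) = 40.712 kPa.
Initial effective stress: σ'_0 = σ_v − u = 130.54 − 40.712 = 89.828 kPa.
Final effective stress: σ'_f = σ'_0 + Δσ = 89.828 + 54.9 = 144.73 kPa.
Normally consolidated clay, so the full stress increment lies on the virgin compression line:
S_c = C_c·H/(1+e₀)·log₁₀(σ'_f/σ'_0) = 0.15×6.7/(1+1.03)×log₁₀(144.73/89.828)
    = 0.49507 × 0.20715 = 0.1026 m

S_c ≈ 103 mm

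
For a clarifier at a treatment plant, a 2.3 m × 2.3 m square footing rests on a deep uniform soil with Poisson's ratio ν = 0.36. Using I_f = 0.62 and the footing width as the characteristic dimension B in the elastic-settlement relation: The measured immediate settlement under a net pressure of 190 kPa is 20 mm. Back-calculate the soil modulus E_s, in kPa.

S_e = q·B·(1−ν²)/E_s · I_f  ⇒  E_s = q·B·(1−ν²)·I_f / S_e.
E_s = 190 × 2.3 × 0.8704 × 0.62 / 0.02 = 11790 kPa

E_s ≈ 11800 kPa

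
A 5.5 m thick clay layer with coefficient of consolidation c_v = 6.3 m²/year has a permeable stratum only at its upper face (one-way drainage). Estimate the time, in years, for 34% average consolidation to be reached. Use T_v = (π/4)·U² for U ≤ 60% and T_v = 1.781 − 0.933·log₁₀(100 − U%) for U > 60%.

t ≈ 0.436 years

Drainage path length: H_d = H = 5.5 m (single drainage).
U ≤ 60%: T_v = (π/4)·U² = (π/4)×0.34² = 0.090792.
t = T_v·H_d²/c_v = 0.090792×5.5²/6.3 = 0.4359 years.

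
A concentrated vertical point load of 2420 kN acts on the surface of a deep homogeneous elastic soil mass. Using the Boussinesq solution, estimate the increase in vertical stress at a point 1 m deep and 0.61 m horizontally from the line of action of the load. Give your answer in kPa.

Boussinesq vertical stress below a point load on an elastic half-space:
Δσ_z = 3P/(2πz²) · [1 + (r/z)²]^(−5/2)
r/z = 0.61/1 = 0.61; [1+(r/z)²]^(−5/2) = 0.45346.
Δσ_z = 3×2420/(2π×1²) × 0.45346 = 1155.5 × 0.45346 = 524 kPa

Δσ_z ≈ 524 kPa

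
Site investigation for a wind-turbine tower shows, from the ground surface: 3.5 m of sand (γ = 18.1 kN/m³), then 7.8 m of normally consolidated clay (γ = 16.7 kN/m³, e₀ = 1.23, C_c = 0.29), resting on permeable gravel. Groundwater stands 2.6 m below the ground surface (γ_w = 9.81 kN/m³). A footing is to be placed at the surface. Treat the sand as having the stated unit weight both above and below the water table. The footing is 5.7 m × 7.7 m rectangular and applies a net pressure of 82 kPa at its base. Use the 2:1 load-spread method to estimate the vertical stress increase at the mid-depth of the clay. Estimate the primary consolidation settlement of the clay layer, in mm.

Mid-depth of clay below the ground surface: z = 3.5 + 7.8/2 = 7.4 m.
Total vertical stress at mid-clay: σ_v = 18.1×3.5 + 16.7×3.9 = 128.48 kPa.
Pore pressure: u = 9.81×(7.4 − 2.6) = 47.088 kPa.
Initial effective stress: σ'_0 = σ_v − u = 128.48 − 47.088 = 81.392 kPa.
Stress increase at mid-clay by the 2:1 spreading method:
Δσ = qBL/((B+z)(L+z)) = 82×5.7×7.7/((5.7+7.4)(7.7+7.4)) = 18.194 kPa
Final effective stress: σ'_f = σ'_0 + Δσ = 81.392 + 18.194 = 99.586 kPa.
Normally consolidated clay, so the full stress increment lies on the virgin compression line:
S_c = C_c·H/(1+e₀)·log₁₀(σ'_f/σ'_0) = 0.29×7.8/(1+1.23)×log₁₀(99.586/81.392)
    = 1.0143 × 0.087617 = 0.08887 m

S_c ≈ 88.9 mm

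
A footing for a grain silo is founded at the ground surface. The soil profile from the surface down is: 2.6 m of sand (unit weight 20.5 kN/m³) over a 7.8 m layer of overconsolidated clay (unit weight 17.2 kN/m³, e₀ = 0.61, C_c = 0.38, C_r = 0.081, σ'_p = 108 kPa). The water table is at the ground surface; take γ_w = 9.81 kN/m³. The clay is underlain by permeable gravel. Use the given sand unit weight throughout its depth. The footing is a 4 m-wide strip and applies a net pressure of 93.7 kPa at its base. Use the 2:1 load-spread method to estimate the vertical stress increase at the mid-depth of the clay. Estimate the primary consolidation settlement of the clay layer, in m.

S_c ≈ 0.0833 m

Mid-depth of clay below the ground surface: z = 2.6 + 7.8/2 = 6.5 m.
Total vertical stress at mid-clay: σ_v = 20.5×2.6 + 17.2×3.9 = 120.38 kPa.
Pore pressure: u = 9.81×(6.5 − 0) = 63.765 kPa.
Initial effective stress: σ'_0 = σ_v − u = 120.38 − 63.765 = 56.615 kPa.
Stress increase at mid-clay by the 2:1 spreading method:
Δσ = qB/(B+z) = 93.7×4/(4+6.5) = 35.695 kPa
Final effective stress: σ'_f = 56.615 + 35.695 = 92.31 kPa.
σ'_f = 92.31 ≤ σ'_p = 108 kPa, so the clay remains overconsolidated and only the recompression index applies:
S_c = C_r·H/(1+e₀)·log₁₀(σ'_f/σ'_0) = 0.081×7.8/1.61×log₁₀(92.31/56.615)
    = 0.39242 × 0.21232 = 0.08332 m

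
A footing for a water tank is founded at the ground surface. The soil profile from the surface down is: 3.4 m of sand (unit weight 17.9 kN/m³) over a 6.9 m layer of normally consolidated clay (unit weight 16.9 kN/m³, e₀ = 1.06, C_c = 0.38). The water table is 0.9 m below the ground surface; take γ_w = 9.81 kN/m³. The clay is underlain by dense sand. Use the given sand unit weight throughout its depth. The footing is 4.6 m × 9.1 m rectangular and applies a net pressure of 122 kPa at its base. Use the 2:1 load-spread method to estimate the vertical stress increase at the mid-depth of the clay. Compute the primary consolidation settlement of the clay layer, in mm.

Mid-depth of clay below the ground surface: z = 3.4 + 6.9/2 = 6.85 m.
Total vertical stress at mid-clay: σ_v = 17.9×3.4 + 16.9×3.45 = 119.16 kPa.
Pore pressure: u = 9.81×(6.85 − 0.9) = 58.37 kPa.
Initial effective stress: σ'_0 = σ_v − u = 119.16 − 58.37 = 60.79 kPa.
Stress increase at mid-clay by the 2:1 spreading method:
Δσ = qBL/((B+z)(L+z)) = 122×4.6×9.1/((4.6+6.85)(9.1+6.85)) = 27.964 kPa
Final effective stress: σ'_f = σ'_0 + Δσ = 60.79 + 27.964 = 88.754 kPa.
Normally consolidated clay, so the full stress increment lies on the virgin compression line:
S_c = C_c·H/(1+e₀)·log₁₀(σ'_f/σ'_0) = 0.38×6.9/(1+1.06)×log₁₀(88.754/60.79)
    = 1.2728 × 0.16436 = 0.2092 m

S_c ≈ 209 mm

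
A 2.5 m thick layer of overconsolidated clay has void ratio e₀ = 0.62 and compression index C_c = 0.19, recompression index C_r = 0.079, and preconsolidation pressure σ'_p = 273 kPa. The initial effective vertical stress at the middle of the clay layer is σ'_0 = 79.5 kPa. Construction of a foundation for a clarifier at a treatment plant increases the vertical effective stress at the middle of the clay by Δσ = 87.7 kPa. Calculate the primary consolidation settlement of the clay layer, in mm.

S_c ≈ 39.4 mm

Final effective stress: σ'_f = 79.5 + 87.7 = 167.2 kPa.
σ'_f = 167.2 ≤ σ'_p = 273 kPa, so the clay remains overconsolidated and only the recompression index applies:
S_c = C_r·H/(1+e₀)·log₁₀(σ'_f/σ'_0) = 0.079×2.5/1.62×log₁₀(167.2/79.5)
    = 0.12191 × 0.32287 = 0.03936 m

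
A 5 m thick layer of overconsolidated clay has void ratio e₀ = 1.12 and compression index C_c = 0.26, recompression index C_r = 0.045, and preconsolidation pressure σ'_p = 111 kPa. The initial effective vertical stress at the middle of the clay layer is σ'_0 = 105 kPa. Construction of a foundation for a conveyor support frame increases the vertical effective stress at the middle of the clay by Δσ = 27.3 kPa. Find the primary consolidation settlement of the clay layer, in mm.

S_c ≈ 49.3 mm

Final effective stress: σ'_f = 105 + 27.3 = 132.3 kPa.
σ'_f = 132.3 > σ'_p = 111 kPa, so the stress path crosses the preconsolidation pressure — recompression up to σ'_p, then virgin compression beyond:
S_c = H/(1+e₀)·[C_r·log₁₀(σ'_p/σ'_0) + C_c·log₁₀(σ'_f/σ'_p)]
    = 5/2.12 × [0.045×log₁₀(111/105) + 0.26×log₁₀(132.3/111)]
    = 2.3585 × [0.001086 + 0.019822] = 0.04931 m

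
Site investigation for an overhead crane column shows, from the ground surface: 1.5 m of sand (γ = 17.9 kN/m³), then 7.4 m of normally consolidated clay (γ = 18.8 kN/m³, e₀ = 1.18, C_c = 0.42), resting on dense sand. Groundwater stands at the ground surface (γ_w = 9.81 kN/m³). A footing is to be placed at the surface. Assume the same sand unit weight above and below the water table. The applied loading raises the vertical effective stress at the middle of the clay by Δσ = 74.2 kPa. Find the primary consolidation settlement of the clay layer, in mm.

S_c ≈ 600 mm

Mid-depth of clay below the ground surface: z = 1.5 + 7.4/2 = 5.2 m.
Total vertical stress at mid-clay: σ_v = 17.9×1.5 + 18.8×3.7 = 96.41 kPa.
Pore pressure: u = 9.81×(5.2 − 0) = 51.012 kPa.
Initial effective stress: σ'_0 = σ_v − u = 96.41 − 51.012 = 45.398 kPa.
Final effective stress: σ'_f = σ'_0 + Δσ = 45.398 + 74.2 = 119.6 kPa.
Normally consolidated clay, so the full stress increment lies on the virgin compression line:
S_c = C_c·H/(1+e₀)·log₁₀(σ'_f/σ'_0) = 0.42×7.4/(1+1.18)×log₁₀(119.6/45.398)
    = 1.4257 × 0.42069 = 0.5998 m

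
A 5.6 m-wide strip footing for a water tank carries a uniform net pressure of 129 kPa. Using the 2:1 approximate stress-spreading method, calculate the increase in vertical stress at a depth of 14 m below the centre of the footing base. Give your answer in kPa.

By the 2:1 method the load spreads at 1 horizontal : 2 vertical, so at depth z the loaded area has grown by z in each plan dimension:
Δσ = qB/(B+z) = 129×5.6/(5.6+14) = 36.857 kPa

Δσ_z ≈ 36.9 kPa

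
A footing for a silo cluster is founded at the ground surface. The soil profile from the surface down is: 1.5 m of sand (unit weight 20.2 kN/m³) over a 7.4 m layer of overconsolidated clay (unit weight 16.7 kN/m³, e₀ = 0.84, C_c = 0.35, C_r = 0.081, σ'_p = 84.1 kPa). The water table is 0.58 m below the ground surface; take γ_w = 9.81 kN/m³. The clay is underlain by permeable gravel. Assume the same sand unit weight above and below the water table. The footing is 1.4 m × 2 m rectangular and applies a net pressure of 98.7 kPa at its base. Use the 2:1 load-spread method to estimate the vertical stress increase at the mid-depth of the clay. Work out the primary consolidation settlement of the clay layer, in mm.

Mid-depth of clay below the ground surface: z = 1.5 + 7.4/2 = 5.2 m.
Total vertical stress at mid-clay: σ_v = 20.2×1.5 + 16.7×3.7 = 92.09 kPa.
Pore pressure: u = 9.81×(5.2 − 0.58) = 45.322 kPa.
Initial effective stress: σ'_0 = σ_v − u = 92.09 − 45.322 = 46.768 kPa.
Stress increase at mid-clay by the 2:1 spreading method:
Δσ = qBL/((B+z)(L+z)) = 98.7×1.4×2/((1.4+5.2)(2+5.2)) = 5.8157 kPa
Final effective stress: σ'_f = 46.768 + 5.8157 = 52.584 kPa.
σ'_f = 52.584 ≤ σ'_p = 84.1 kPa, so the clay remains overconsolidated and only the recompression index applies:
S_c = C_r·H/(1+e₀)·log₁₀(σ'_f/σ'_0) = 0.081×7.4/1.84×log₁₀(52.584/46.768)
    = 0.32576 × 0.050905 = 0.01658 m

S_c ≈ 16.6 mm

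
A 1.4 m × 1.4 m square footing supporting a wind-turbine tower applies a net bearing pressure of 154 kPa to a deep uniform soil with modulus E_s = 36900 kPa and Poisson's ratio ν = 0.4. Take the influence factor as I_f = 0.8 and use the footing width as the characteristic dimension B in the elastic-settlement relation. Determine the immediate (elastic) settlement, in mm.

Immediate (elastic) settlement: S_e = q·B·(1−ν²)/E_s · I_f.
S_e = 154 × 1.4 × (1 − 0.4²) / 36900 × 0.8
    = 154 × 1.4 × 0.84 / 36900 × 0.8
    = 0.003926 m = 3.926 mm

S_e ≈ 3.93 mm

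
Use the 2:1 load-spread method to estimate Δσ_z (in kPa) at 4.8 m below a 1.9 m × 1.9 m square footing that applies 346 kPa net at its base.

By the 2:1 method the load spreads at 1 horizontal : 2 vertical, so at depth z the loaded area has grown by z in each plan dimension:
Δσ = qBL/((B+z)(L+z)) = 346×1.9×1.9/((1.9+4.8)(1.9+4.8)) = 27.825 kPa

Δσ_z ≈ 27.8 kPa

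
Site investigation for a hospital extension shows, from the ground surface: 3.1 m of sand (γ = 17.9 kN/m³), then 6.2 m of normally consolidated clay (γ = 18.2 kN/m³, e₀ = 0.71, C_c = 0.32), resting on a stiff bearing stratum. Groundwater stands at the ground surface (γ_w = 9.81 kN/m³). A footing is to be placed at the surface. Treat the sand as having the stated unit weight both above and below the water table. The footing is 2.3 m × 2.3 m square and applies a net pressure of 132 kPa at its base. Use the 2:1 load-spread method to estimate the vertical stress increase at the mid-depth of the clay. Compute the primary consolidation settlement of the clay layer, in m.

S_c ≈ 0.0873 m

Mid-depth of clay below the ground surface: z = 3.1 + 6.2/2 = 6.2 m.
Total vertical stress at mid-clay: σ_v = 17.9×3.1 + 18.2×3.1 = 111.91 kPa.
Pore pressure: u = 9.81×(6.2 − 0) = 60.822 kPa.
Initial effective stress: σ'_0 = σ_v − u = 111.91 − 60.822 = 51.088 kPa.
Stress increase at mid-clay by the 2:1 spreading method:
Δσ = qBL/((B+z)(L+z)) = 132×2.3×2.3/((2.3+6.2)(2.3+6.2)) = 9.6648 kPa
Final effective stress: σ'_f = σ'_0 + Δσ = 51.088 + 9.6648 = 60.753 kPa.
Normally consolidated clay, so the full stress increment lies on the virgin compression line:
S_c = C_c·H/(1+e₀)·log₁₀(σ'_f/σ'_0) = 0.32×6.2/(1+0.71)×log₁₀(60.753/51.088)
    = 1.1602 × 0.075249 = 0.0873 m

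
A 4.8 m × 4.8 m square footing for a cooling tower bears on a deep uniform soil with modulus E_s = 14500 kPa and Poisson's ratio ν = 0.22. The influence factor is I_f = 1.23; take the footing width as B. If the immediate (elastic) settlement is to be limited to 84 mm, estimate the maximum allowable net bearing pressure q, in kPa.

S_e = q·B·(1−ν²)/E_s · I_f  ⇒  q = S_e·E_s / (B·(1−ν²)·I_f).
q = 0.084 × 14500 / (4.8 × 0.9516 × 1.23) = 216.8 kPa

q ≈ 217 kPa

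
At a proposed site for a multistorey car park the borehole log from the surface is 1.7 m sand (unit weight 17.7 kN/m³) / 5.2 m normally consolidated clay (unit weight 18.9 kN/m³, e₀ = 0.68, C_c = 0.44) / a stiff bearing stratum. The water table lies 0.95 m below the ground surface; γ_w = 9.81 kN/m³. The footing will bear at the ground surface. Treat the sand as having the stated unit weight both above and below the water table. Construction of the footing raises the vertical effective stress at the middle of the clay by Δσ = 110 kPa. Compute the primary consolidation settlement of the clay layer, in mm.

S_c ≈ 719 mm

Mid-depth of clay below the ground surface: z = 1.7 + 5.2/2 = 4.3 m.
Total vertical stress at mid-clay: σ_v = 17.7×1.7 + 18.9×2.6 = 79.23 kPa.
Pore pressure: u = 9.81×(4.3 − 0.95) = 32.864 kPa.
Initial effective stress: σ'_0 = σ_v − u = 79.23 − 32.864 = 46.366 kPa.
Final effective stress: σ'_f = σ'_0 + Δσ = 46.366 + 110 = 156.37 kPa.
Normally consolidated clay, so the full stress increment lies on the virgin compression line:
S_c = C_c·H/(1+e₀)·log₁₀(σ'_f/σ'_0) = 0.44×5.2/(1+0.68)×log₁₀(156.37/46.366)
    = 1.3619 × 0.52795 = 0.719 m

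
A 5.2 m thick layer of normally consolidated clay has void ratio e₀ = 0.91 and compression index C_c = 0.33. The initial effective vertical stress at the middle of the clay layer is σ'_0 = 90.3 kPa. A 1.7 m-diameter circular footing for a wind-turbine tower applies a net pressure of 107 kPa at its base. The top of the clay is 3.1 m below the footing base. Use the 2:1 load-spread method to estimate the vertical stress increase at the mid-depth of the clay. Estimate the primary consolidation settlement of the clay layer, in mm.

S_c ≈ 23.7 mm

Mid-depth of clay below the footing base: z = 3.1 + 5.2/2 = 5.7 m.
Stress increase at mid-clay by the 2:1 spreading method:
Δσ ≈ qD²/(D+z)² = 107×1.7²/(1.7+5.7)² = 5.647 kPa
Final effective stress: σ'_f = σ'_0 + Δσ = 90.3 + 5.647 = 95.947 kPa.
Normally consolidated clay, so the full stress increment lies on the virgin compression line:
S_c = C_c·H/(1+e₀)·log₁₀(σ'_f/σ'_0) = 0.33×5.2/(1+0.91)×log₁₀(95.947/90.3)
    = 0.89843 × 0.026344 = 0.02367 m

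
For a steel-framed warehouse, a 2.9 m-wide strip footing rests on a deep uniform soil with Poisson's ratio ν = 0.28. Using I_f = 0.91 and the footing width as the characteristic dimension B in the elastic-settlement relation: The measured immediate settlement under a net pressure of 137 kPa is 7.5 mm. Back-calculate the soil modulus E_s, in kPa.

S_e = q·B·(1−ν²)/E_s · I_f  ⇒  E_s = q·B·(1−ν²)·I_f / S_e.
E_s = 137 × 2.9 × 0.9216 × 0.91 / 0.0075 = 44430 kPa

E_s ≈ 44400 kPa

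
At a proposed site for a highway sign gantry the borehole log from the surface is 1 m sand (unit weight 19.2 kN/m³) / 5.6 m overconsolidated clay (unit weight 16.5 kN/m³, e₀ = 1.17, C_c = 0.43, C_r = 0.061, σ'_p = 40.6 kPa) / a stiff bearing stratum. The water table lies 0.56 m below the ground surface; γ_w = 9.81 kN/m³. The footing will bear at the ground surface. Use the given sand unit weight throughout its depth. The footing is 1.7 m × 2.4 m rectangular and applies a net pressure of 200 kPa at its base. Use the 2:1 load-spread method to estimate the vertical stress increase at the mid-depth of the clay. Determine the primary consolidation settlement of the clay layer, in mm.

Mid-depth of clay below the ground surface: z = 1 + 5.6/2 = 3.8 m.
Total vertical stress at mid-clay: σ_v = 19.2×1 + 16.5×2.8 = 65.4 kPa.
Pore pressure: u = 9.81×(3.8 − 0.56) = 31.784 kPa.
Initial effective stress: σ'_0 = σ_v − u = 65.4 − 31.784 = 33.616 kPa.
Stress increase at mid-clay by the 2:1 spreading method:
Δσ = qBL/((B+z)(L+z)) = 200×1.7×2.4/((1.7+3.8)(2.4+3.8)) = 23.93 kPa
Final effective stress: σ'_f = 33.616 + 23.93 = 57.546 kPa.
σ'_f = 57.546 > σ'_p = 40.6 kPa, so the stress path crosses the preconsolidation pressure — recompression up to σ'_p, then virgin compression beyond:
S_c = H/(1+e₀)·[C_r·log₁₀(σ'_p/σ'_0) + C_c·log₁₀(σ'_f/σ'_p)]
    = 5.6/2.17 × [0.061×log₁₀(40.6/33.616) + 0.43×log₁₀(57.546/40.6)]
    = 2.5806 × [0.0050008 + 0.06514] = 0.181 m

S_c ≈ 181 mm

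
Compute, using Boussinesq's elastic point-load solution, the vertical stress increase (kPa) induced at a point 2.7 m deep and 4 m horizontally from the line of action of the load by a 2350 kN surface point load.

Δσ_z ≈ 8.44 kPa

Boussinesq vertical stress below a point load on an elastic half-space:
Δσ_z = 3P/(2πz²) · [1 + (r/z)²]^(−5/2)
r/z = 4/2.7 = 1.4815; [1+(r/z)²]^(−5/2) = 0.054814.
Δσ_z = 3×2350/(2π×2.7²) × 0.054814 = 153.92 × 0.054814 = 8.437 kPa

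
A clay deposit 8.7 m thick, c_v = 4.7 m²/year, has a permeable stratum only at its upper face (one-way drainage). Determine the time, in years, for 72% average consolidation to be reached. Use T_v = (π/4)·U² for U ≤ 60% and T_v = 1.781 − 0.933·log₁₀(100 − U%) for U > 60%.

t ≈ 6.94 years

Drainage path length: H_d = H = 8.7 m (single drainage).
U > 60%: T_v = 1.781 − 0.933·log₁₀(100 − 72) = 0.4308.
t = T_v·H_d²/c_v = 0.4308×8.7²/4.7 = 6.938 years.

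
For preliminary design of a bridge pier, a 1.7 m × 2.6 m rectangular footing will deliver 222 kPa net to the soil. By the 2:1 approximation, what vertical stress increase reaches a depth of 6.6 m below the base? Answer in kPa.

By the 2:1 method the load spreads at 1 horizontal : 2 vertical, so at depth z the loaded area has grown by z in each plan dimension:
Δσ = qBL/((B+z)(L+z)) = 222×1.7×2.6/((1.7+6.6)(2.6+6.6)) = 12.85 kPa

Δσ_z ≈ 12.8 kPa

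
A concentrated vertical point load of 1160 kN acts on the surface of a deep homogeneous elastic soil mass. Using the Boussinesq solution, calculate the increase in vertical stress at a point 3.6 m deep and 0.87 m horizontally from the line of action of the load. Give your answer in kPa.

Boussinesq vertical stress below a point load on an elastic half-space:
Δσ_z = 3P/(2πz²) · [1 + (r/z)²]^(−5/2)
r/z = 0.87/3.6 = 0.24167; [1+(r/z)²]^(−5/2) = 0.86771.
Δσ_z = 3×1160/(2π×3.6²) × 0.86771 = 42.736 × 0.86771 = 37.08 kPa

Δσ_z ≈ 37.1 kPa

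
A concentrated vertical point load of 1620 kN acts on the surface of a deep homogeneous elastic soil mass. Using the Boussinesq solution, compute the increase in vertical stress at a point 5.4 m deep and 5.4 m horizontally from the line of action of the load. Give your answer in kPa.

Δσ_z ≈ 4.69 kPa

Boussinesq vertical stress below a point load on an elastic half-space:
Δσ_z = 3P/(2πz²) · [1 + (r/z)²]^(−5/2)
r/z = 5.4/5.4 = 1; [1+(r/z)²]^(−5/2) = 0.17678.
Δσ_z = 3×1620/(2π×5.4²) × 0.17678 = 26.526 × 0.17678 = 4.689 kPa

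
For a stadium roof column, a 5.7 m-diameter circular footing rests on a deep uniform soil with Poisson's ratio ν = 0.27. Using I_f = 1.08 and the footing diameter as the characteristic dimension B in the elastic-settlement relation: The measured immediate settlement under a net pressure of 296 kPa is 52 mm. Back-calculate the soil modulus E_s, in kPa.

E_s ≈ 32500 kPa

S_e = q·B·(1−ν²)/E_s · I_f  ⇒  E_s = q·B·(1−ν²)·I_f / S_e.
E_s = 296 × 5.7 × 0.9271 × 1.08 / 0.052 = 32490 kPa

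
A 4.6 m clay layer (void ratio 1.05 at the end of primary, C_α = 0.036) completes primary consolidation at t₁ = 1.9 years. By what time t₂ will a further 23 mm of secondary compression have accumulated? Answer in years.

t₂ ≈ 3.66 years

S_s = C_α·H/(1+e_p)·log₁₀(t₂/t₁) ⇒ log₁₀(t₂/t₁) = S_s·(1+e_p)/(C_α·H).
log₁₀(t₂/t₁) = 0.023 × (1+1.05) / (0.036×4.6) = 0.2847
t₂ = t₁ × 10^0.2847 = 1.9 × 1.926 = 3.66 years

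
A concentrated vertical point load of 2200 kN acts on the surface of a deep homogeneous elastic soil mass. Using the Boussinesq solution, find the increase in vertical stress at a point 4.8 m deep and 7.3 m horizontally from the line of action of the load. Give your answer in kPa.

Boussinesq vertical stress below a point load on an elastic half-space:
Δσ_z = 3P/(2πz²) · [1 + (r/z)²]^(−5/2)
r/z = 7.3/4.8 = 1.5208; [1+(r/z)²]^(−5/2) = 0.050057.
Δσ_z = 3×2200/(2π×4.8²) × 0.050057 = 45.591 × 0.050057 = 2.282 kPa

Δσ_z ≈ 2.28 kPa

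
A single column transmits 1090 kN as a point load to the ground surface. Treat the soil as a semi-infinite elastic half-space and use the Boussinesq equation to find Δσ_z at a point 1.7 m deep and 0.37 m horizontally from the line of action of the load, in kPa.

Boussinesq vertical stress below a point load on an elastic half-space:
Δσ_z = 3P/(2πz²) · [1 + (r/z)²]^(−5/2)
r/z = 0.37/1.7 = 0.21765; [1+(r/z)²]^(−5/2) = 0.89074.
Δσ_z = 3×1090/(2π×1.7²) × 0.89074 = 180.08 × 0.89074 = 160.4 kPa

Δσ_z ≈ 160 kPa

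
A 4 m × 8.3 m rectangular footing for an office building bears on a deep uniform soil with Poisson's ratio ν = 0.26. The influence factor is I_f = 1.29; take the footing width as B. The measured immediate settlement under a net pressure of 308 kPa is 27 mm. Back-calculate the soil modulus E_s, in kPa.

E_s ≈ 54900 kPa

S_e = q·B·(1−ν²)/E_s · I_f  ⇒  E_s = q·B·(1−ν²)·I_f / S_e.
E_s = 308 × 4 × 0.9324 × 1.29 / 0.027 = 54880 kPa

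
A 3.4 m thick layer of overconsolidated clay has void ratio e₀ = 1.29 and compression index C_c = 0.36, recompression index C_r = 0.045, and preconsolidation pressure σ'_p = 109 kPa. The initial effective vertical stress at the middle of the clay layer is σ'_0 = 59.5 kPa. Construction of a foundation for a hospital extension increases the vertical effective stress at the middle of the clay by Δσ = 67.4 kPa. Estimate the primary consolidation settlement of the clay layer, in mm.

S_c ≈ 52.9 mm

Final effective stress: σ'_f = 59.5 + 67.4 = 126.9 kPa.
σ'_f = 126.9 > σ'_p = 109 kPa, so the stress path crosses the preconsolidation pressure — recompression up to σ'_p, then virgin compression beyond:
S_c = H/(1+e₀)·[C_r·log₁₀(σ'_p/σ'_0) + C_c·log₁₀(σ'_f/σ'_p)]
    = 3.4/2.29 × [0.045×log₁₀(109/59.5) + 0.36×log₁₀(126.9/109)]
    = 1.4847 × [0.011831 + 0.023773] = 0.05286 m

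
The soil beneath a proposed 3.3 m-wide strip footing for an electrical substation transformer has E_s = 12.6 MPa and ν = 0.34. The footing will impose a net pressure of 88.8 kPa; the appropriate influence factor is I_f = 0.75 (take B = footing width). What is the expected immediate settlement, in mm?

Immediate (elastic) settlement: S_e = q·B·(1−ν²)/E_s · I_f.
E_s = 12.6 MPa = 12600 kPa.
S_e = 88.8 × 3.3 × (1 − 0.34²) / 12600 × 0.75
    = 88.8 × 3.3 × 0.8844 / 12600 × 0.75
    = 0.01543 m = 15.43 mm

S_e ≈ 15.4 mm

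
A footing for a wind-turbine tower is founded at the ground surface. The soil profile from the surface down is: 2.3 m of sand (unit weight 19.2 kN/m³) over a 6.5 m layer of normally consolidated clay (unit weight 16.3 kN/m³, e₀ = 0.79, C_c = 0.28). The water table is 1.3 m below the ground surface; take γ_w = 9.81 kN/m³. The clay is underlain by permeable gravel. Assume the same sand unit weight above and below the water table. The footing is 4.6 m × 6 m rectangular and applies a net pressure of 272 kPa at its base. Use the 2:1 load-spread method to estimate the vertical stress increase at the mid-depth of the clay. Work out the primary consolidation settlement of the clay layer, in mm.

Mid-depth of clay below the ground surface: z = 2.3 + 6.5/2 = 5.55 m.
Total vertical stress at mid-clay: σ_v = 19.2×2.3 + 16.3×3.25 = 97.135 kPa.
Pore pressure: u = 9.81×(5.55 − 1.3) = 41.693 kPa.
Initial effective stress: σ'_0 = σ_v − u = 97.135 − 41.693 = 55.442 kPa.
Stress increase at mid-clay by the 2:1 spreading method:
Δσ = qBL/((B+z)(L+z)) = 272×4.6×6/((4.6+5.55)(6+5.55)) = 64.037 kPa
Final effective stress: σ'_f = σ'_0 + Δσ = 55.442 + 64.037 = 119.48 kPa.
Normally consolidated clay, so the full stress increment lies on the virgin compression line:
S_c = C_c·H/(1+e₀)·log₁₀(σ'_f/σ'_0) = 0.28×6.5/(1+0.79)×log₁₀(119.48/55.442)
    = 1.0168 × 0.33346 = 0.3391 m

S_c ≈ 339 mm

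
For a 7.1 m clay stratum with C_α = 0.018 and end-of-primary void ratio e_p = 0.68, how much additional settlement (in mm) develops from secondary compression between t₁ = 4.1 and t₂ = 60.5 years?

S_s ≈ 88.9 mm

Secondary compression: S_s = C_α·H/(1+e_p)·log₁₀(t₂/t₁)
S_s = 0.018×7.1/(1+0.68)×log₁₀(60.5/4.1)
    = 0.07607 × 1.169 = 0.08893 m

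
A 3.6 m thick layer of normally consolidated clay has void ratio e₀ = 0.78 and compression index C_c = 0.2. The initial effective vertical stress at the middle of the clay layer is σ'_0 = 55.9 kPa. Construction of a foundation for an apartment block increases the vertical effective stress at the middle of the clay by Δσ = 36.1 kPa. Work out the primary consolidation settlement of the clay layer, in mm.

S_c ≈ 87.5 mm

Final effective stress: σ'_f = σ'_0 + Δσ = 55.9 + 36.1 = 92 kPa.
Normally consolidated clay, so the full stress increment lies on the virgin compression line:
S_c = C_c·H/(1+e₀)·log₁₀(σ'_f/σ'_0) = 0.2×3.6/(1+0.78)×log₁₀(92/55.9)
    = 0.40449 × 0.21638 = 0.08752 m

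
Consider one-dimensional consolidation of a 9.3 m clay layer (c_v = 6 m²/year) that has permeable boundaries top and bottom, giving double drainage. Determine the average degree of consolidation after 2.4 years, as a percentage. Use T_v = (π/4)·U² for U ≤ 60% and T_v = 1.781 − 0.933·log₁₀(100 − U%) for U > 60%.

U ≈ 84.3 %

Drainage path length: H_d = H/2 = 4.65 m (double drainage).
T_v = c_v·t/H_d² = 6×2.4/4.65² = 0.66597.
T_v = 0.66597 corresponds to the U > 60% branch:
U = 1 − 10^((1.781 − T_v)/0.933)/100 = 0.8433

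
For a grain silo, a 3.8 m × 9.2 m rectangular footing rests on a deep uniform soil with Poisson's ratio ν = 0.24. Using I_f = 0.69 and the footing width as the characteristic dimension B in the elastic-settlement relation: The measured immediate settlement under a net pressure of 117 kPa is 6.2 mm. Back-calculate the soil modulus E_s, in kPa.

S_e = q·B·(1−ν²)/E_s · I_f  ⇒  E_s = q·B·(1−ν²)·I_f / S_e.
E_s = 117 × 3.8 × 0.9424 × 0.69 / 0.0062 = 46630 kPa

E_s ≈ 46600 kPa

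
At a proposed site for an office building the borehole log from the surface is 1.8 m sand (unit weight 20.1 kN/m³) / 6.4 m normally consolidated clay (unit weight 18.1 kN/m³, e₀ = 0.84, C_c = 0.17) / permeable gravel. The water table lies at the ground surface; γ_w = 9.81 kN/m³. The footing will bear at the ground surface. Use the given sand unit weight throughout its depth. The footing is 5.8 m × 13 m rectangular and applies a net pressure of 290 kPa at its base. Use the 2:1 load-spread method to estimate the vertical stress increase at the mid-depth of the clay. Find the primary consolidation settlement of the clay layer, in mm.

S_c ≈ 321 mm

Mid-depth of clay below the ground surface: z = 1.8 + 6.4/2 = 5 m.
Total vertical stress at mid-clay: σ_v = 20.1×1.8 + 18.1×3.2 = 94.1 kPa.
Pore pressure: u = 9.81×(5 − 0) = 49.05 kPa.
Initial effective stress: σ'_0 = σ_v − u = 94.1 − 49.05 = 45.05 kPa.
Stress increase at mid-clay by the 2:1 spreading method:
Δσ = qBL/((B+z)(L+z)) = 290×5.8×13/((5.8+5)(13+5)) = 112.48 kPa
Final effective stress: σ'_f = σ'_0 + Δσ = 45.05 + 112.48 = 157.53 kPa.
Normally consolidated clay, so the full stress increment lies on the virgin compression line:
S_c = C_c·H/(1+e₀)·log₁₀(σ'_f/σ'_0) = 0.17×6.4/(1+0.84)×log₁₀(157.53/45.05)
    = 0.5913 × 0.54367 = 0.3215 m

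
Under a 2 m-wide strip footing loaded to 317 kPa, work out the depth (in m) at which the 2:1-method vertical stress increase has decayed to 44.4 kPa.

z ≈ 12.3 m

2:1 spreading — at depth z the loaded area has grown by z in each plan dimension:
qB/(B+z) = Δσ_z ⇒ z = qB/Δσ_z − B = 317×2/44.4 − 2 = 12.28 m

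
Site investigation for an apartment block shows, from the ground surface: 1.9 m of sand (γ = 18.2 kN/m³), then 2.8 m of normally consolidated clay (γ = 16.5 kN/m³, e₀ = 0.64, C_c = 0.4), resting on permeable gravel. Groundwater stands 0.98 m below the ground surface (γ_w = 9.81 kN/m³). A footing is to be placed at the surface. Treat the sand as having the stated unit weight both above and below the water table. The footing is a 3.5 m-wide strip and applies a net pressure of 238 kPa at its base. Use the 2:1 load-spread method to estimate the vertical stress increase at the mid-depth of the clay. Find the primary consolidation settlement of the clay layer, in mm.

Mid-depth of clay below the ground surface: z = 1.9 + 2.8/2 = 3.3 m.
Total vertical stress at mid-clay: σ_v = 18.2×1.9 + 16.5×1.4 = 57.68 kPa.
Pore pressure: u = 9.81×(3.3 − 0.98) = 22.759 kPa.
Initial effective stress: σ'_0 = σ_v − u = 57.68 − 22.759 = 34.921 kPa.
Stress increase at mid-clay by the 2:1 spreading method:
Δσ = qB/(B+z) = 238×3.5/(3.5+3.3) = 122.5 kPa
Final effective stress: σ'_f = σ'_0 + Δσ = 34.921 + 122.5 = 157.42 kPa.
Normally consolidated clay, so the full stress increment lies on the virgin compression line:
S_c = C_c·H/(1+e₀)·log₁₀(σ'_f/σ'_0) = 0.4×2.8/(1+0.64)×log₁₀(157.42/34.921)
    = 0.68293 × 0.65397 = 0.4466 m

S_c ≈ 447 mm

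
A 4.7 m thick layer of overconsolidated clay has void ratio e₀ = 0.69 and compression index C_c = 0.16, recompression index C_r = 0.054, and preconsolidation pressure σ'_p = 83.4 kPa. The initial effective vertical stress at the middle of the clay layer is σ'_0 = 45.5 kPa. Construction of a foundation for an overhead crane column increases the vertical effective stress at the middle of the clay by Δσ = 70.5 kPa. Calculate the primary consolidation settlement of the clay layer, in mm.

Final effective stress: σ'_f = 45.5 + 70.5 = 116 kPa.
σ'_f = 116 > σ'_p = 83.4 kPa, so the stress path crosses the preconsolidation pressure — recompression up to σ'_p, then virgin compression beyond:
S_c = H/(1+e₀)·[C_r·log₁₀(σ'_p/σ'_0) + C_c·log₁₀(σ'_f/σ'_p)]
    = 4.7/1.69 × [0.054×log₁₀(83.4/45.5) + 0.16×log₁₀(116/83.4)]
    = 2.7811 × [0.01421 + 0.022927] = 0.1033 m

S_c ≈ 103 mm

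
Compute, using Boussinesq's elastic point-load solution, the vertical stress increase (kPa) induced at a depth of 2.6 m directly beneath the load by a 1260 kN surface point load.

Boussinesq vertical stress below a point load on an elastic half-space:
Δσ_z = 3P/(2πz²) · [1 + (r/z)²]^(−5/2)
r/z = 0/2.6 = 0; [1+(r/z)²]^(−5/2) = 1.
Δσ_z = 3×1260/(2π×2.6²) × 1 = 88.995 × 1 = 89 kPa

Δσ_z ≈ 89 kPa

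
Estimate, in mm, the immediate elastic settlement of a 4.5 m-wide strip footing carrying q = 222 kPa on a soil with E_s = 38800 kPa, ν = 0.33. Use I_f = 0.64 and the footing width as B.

S_e ≈ 14.7 mm

Immediate (elastic) settlement: S_e = q·B·(1−ν²)/E_s · I_f.
S_e = 222 × 4.5 × (1 − 0.33²) / 38800 × 0.64
    = 222 × 4.5 × 0.8911 / 38800 × 0.64
    = 0.01468 m = 14.68 mm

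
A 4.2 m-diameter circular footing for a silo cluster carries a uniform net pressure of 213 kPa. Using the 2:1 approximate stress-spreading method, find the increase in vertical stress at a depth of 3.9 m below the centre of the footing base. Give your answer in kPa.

Δσ_z ≈ 57.3 kPa

By the 2:1 method the load spreads at 1 horizontal : 2 vertical, so at depth z the loaded area has grown by z in each plan dimension:
Δσ ≈ qD²/(D+z)² = 213×4.2²/(4.2+3.9)² = 57.267 kPa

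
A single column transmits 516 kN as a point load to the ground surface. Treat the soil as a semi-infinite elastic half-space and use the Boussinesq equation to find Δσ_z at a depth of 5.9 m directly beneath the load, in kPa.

Δσ_z ≈ 7.08 kPa

Boussinesq vertical stress below a point load on an elastic half-space:
Δσ_z = 3P/(2πz²) · [1 + (r/z)²]^(−5/2)
r/z = 0/5.9 = 0; [1+(r/z)²]^(−5/2) = 1.
Δσ_z = 3×516/(2π×5.9²) × 1 = 7.0776 × 1 = 7.078 kPa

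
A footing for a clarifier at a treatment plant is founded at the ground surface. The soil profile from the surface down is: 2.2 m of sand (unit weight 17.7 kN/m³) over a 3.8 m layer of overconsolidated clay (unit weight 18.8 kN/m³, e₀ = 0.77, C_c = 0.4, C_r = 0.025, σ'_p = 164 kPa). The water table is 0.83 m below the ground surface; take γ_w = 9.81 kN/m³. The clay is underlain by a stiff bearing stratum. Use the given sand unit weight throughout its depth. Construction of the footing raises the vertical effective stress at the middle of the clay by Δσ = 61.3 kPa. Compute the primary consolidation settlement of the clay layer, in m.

Mid-depth of clay below the ground surface: z = 2.2 + 3.8/2 = 4.1 m.
Total vertical stress at mid-clay: σ_v = 17.7×2.2 + 18.8×1.9 = 74.66 kPa.
Pore pressure: u = 9.81×(4.1 − 0.83) = 32.079 kPa.
Initial effective stress: σ'_0 = σ_v − u = 74.66 − 32.079 = 42.581 kPa.
Final effective stress: σ'_f = 42.581 + 61.3 = 103.88 kPa.
σ'_f = 103.88 ≤ σ'_p = 164 kPa, so the clay remains overconsolidated and only the recompression index applies:
S_c = C_r·H/(1+e₀)·log₁₀(σ'_f/σ'_0) = 0.025×3.8/1.77×log₁₀(103.88/42.581)
    = 0.053673 × 0.38732 = 0.02079 m

S_c ≈ 0.0208 m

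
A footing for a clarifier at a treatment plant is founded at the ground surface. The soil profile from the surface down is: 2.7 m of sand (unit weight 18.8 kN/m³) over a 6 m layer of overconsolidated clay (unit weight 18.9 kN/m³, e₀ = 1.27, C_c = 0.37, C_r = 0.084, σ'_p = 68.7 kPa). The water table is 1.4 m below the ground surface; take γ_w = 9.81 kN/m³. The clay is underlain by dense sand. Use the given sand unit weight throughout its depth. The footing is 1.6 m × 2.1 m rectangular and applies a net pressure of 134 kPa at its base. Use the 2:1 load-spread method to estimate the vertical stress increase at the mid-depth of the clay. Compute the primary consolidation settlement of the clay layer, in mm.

S_c ≈ 31.8 mm

Mid-depth of clay below the ground surface: z = 2.7 + 6/2 = 5.7 m.
Total vertical stress at mid-clay: σ_v = 18.8×2.7 + 18.9×3 = 107.46 kPa.
Pore pressure: u = 9.81×(5.7 − 1.4) = 42.183 kPa.
Initial effective stress: σ'_0 = σ_v − u = 107.46 − 42.183 = 65.277 kPa.
Stress increase at mid-clay by the 2:1 spreading method:
Δσ = qBL/((B+z)(L+z)) = 134×1.6×2.1/((1.6+5.7)(2.1+5.7)) = 7.9073 kPa
Final effective stress: σ'_f = 65.277 + 7.9073 = 73.184 kPa.
σ'_f = 73.184 > σ'_p = 68.7 kPa, so the stress path crosses the preconsolidation pressure — recompression up to σ'_p, then virgin compression beyond:
S_c = H/(1+e₀)·[C_r·log₁₀(σ'_p/σ'_0) + C_c·log₁₀(σ'_f/σ'_p)]
    = 6/2.27 × [0.084×log₁₀(68.7/65.277) + 0.37×log₁₀(73.184/68.7)]
    = 2.6432 × [0.0018645 + 0.01016] = 0.03178 m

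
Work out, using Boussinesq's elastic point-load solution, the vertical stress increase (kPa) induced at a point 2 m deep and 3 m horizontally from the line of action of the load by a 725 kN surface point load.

Boussinesq vertical stress below a point load on an elastic half-space:
Δσ_z = 3P/(2πz²) · [1 + (r/z)²]^(−5/2)
r/z = 3/2 = 1.5; [1+(r/z)²]^(−5/2) = 0.052516.
Δσ_z = 3×725/(2π×2²) × 0.052516 = 86.541 × 0.052516 = 4.545 kPa

Δσ_z ≈ 4.54 kPa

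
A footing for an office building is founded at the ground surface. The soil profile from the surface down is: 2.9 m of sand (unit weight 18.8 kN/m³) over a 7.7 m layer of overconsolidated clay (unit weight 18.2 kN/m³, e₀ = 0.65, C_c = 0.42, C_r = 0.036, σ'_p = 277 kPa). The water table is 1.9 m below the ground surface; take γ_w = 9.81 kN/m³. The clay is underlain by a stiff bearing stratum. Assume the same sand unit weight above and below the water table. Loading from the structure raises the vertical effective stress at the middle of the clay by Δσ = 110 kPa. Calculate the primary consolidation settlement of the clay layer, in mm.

Mid-depth of clay below the ground surface: z = 2.9 + 7.7/2 = 6.75 m.
Total vertical stress at mid-clay: σ_v = 18.8×2.9 + 18.2×3.85 = 124.59 kPa.
Pore pressure: u = 9.81×(6.75 − 1.9) = 47.578 kPa.
Initial effective stress: σ'_0 = σ_v − u = 124.59 − 47.578 = 77.012 kPa.
Final effective stress: σ'_f = 77.012 + 110 = 187.01 kPa.
σ'_f = 187.01 ≤ σ'_p = 277 kPa, so the clay remains overconsolidated and only the recompression index applies:
S_c = C_r·H/(1+e₀)·log₁₀(σ'_f/σ'_0) = 0.036×7.7/1.65×log₁₀(187.01/77.012)
    = 0.168 × 0.38531 = 0.06473 m

S_c ≈ 64.7 mm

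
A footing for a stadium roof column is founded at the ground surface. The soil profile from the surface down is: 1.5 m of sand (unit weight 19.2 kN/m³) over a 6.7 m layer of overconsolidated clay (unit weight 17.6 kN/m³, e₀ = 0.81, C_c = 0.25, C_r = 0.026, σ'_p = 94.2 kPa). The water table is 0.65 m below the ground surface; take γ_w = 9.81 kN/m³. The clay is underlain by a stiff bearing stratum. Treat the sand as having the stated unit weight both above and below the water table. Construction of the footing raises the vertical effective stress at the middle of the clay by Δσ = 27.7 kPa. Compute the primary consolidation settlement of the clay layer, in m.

Mid-depth of clay below the ground surface: z = 1.5 + 6.7/2 = 4.85 m.
Total vertical stress at mid-clay: σ_v = 19.2×1.5 + 17.6×3.35 = 87.76 kPa.
Pore pressure: u = 9.81×(4.85 − 0.65) = 41.202 kPa.
Initial effective stress: σ'_0 = σ_v − u = 87.76 − 41.202 = 46.558 kPa.
Final effective stress: σ'_f = 46.558 + 27.7 = 74.258 kPa.
σ'_f = 74.258 ≤ σ'_p = 94.2 kPa, so the clay remains overconsolidated and only the recompression index applies:
S_c = C_r·H/(1+e₀)·log₁₀(σ'_f/σ'_0) = 0.026×6.7/1.81×log₁₀(74.258/46.558)
    = 0.096244 × 0.20275 = 0.01951 m

S_c ≈ 0.0195 m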